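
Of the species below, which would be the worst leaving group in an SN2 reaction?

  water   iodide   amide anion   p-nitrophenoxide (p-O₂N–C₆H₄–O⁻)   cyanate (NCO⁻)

amide anion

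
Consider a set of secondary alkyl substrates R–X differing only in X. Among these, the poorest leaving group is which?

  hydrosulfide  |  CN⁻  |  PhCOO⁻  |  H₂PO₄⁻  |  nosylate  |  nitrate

CN⁻

The more stable X⁻ (or X) is on its own — i.e. the weaker a base it is — the better a leaving group it makes.
nosylate: pKₐ(p-O₂NC₆H₄SO₃H) ≈ -3.5
nitrate: pKₐ(HNO₃) ≈ -1.3
H₂PO₄⁻: pKₐ(H₃PO₄) ≈ 2.1
PhCOO⁻: pKₐ(C₆H₅COOH) ≈ 4.2
hydrosulfide: pKₐ(H₂S) ≈ 7
CN⁻: pKₐ(HCN) ≈ 9.2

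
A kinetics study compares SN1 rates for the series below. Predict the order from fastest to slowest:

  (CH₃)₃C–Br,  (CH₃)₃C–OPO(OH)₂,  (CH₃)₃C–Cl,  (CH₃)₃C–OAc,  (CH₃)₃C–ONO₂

(CH₃)₃C–Br > (CH₃)₃C–Cl > (CH₃)₃C–ONO₂ > (CH₃)₃C–OPO(OH)₂ > (CH₃)₃C–OAc

Identical carbon frameworks mean the comparison reduces to leaving-group quality.
A good leaving group is a weak base: the lower the pKₐ of its conjugate acid, the more readily it departs.
(CH₃)₃C–Br loses Br⁻: pKₐ(HBr) ≈ -9
(CH₃)₃C–Cl loses Cl⁻: pKₐ(HCl) ≈ -7
(CH₃)₃C–ONO₂ loses NO₃⁻: pKₐ(HNO₃) ≈ -1.3
(CH₃)₃C–OPO(OH)₂ loses H₂PO₄⁻: pKₐ(H₃PO₄) ≈ 2.1
(CH₃)₃C–OAc loses AcO⁻: pKₐ(CH₃COOH) ≈ 4.8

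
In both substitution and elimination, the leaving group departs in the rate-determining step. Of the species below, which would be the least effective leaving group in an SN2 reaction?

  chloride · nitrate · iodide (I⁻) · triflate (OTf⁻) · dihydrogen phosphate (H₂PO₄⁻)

triflate (OTf⁻): pKₐ(CF₃SO₃H (triflic acid)) ≈ -14
iodide (I⁻): pKₐ(HI) ≈ -10
chloride: pKₐ(HCl) ≈ -7
nitrate: pKₐ(HNO₃) ≈ -1.3
dihydrogen phosphate (H₂PO₄⁻): pKₐ(H₃PO₄) ≈ 2.1

dihydrogen phosphate (H₂PO₄⁻)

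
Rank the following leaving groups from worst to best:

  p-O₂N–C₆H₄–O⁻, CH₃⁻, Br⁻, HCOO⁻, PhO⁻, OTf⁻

CH₃⁻ < PhO⁻ < p-O₂N–C₆H₄–O⁻ < HCOO⁻ < Br⁻ < OTf⁻

OTf⁻: pKₐ(CF₃SO₃H (triflic acid)) ≈ -14 — charge spread over three oxygens and a CF₃ group; the premier leaving group in synthesis
Br⁻: pKₐ(HBr) ≈ -9 — weak base; good leaving group
HCOO⁻: pKₐ(HCOOH) ≈ 3.8
p-O₂N–C₆H₄–O⁻: pKₐ(p-nitrophenol) ≈ 7.2
PhO⁻: pKₐ(C₆H₅OH (phenol)) ≈ 10 — resonance into the ring helps, but still a poor LG
CH₃⁻: pKₐ(CH₄) ≈ 48
Reversing gives the worst-to-best order requested.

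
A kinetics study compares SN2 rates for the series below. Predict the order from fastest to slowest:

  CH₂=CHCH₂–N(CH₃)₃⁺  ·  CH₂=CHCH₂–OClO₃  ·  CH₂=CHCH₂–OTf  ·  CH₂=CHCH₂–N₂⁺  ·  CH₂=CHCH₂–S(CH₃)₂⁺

With the same alkyl group throughout, only the leaving group differentiates the rates.
The more stable X⁻ (or X) is on its own — i.e. the weaker a base it is — the better a leaving group it makes.
CH₂=CHCH₂–N₂⁺ loses N₂: no meaningful conjugate acid; N₂ departs as an exceptionally stable neutral molecule
CH₂=CHCH₂–OTf loses OTf⁻: pKₐ(CF₃SO₃H (triflic acid)) ≈ -14
CH₂=CHCH₂–OClO₃ loses ClO₄⁻: pKₐ(HClO₄) ≈ -10
CH₂=CHCH₂–S(CH₃)₂⁺ loses SR'₂: pKₐ(R'₂SH⁺) ≈ -7
CH₂=CHCH₂–N(CH₃)₃⁺ loses NR'₃: pKₐ(R'₃NH⁺) ≈ 10.7

CH₂=CHCH₂–N₂⁺ > CH₂=CHCH₂–OTf > CH₂=CHCH₂–OClO₃ > CH₂=CHCH₂–S(CH₃)₂⁺ > CH₂=CHCH₂–N(CH₃)₃⁺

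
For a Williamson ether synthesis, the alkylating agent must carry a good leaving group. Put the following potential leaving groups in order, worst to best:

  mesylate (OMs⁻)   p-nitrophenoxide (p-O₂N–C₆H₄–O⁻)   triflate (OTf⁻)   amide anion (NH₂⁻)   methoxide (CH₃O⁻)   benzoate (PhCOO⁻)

amide anion (NH₂⁻) < methoxide (CH₃O⁻) < p-nitrophenoxide (p-O₂N–C₆H₄–O⁻) < benzoate (PhCOO⁻) < mesylate (OMs⁻) < triflate (OTf⁻)

The more stable X⁻ (or X) is on its own — i.e. the weaker a base it is — the better a leaving group it makes.
triflate (OTf⁻): pKₐ(CF₃SO₃H (triflic acid)) ≈ -14 — charge spread over three oxygens and a CF₃ group; the premier leaving group in synthesis
mesylate (OMs⁻): pKₐ(CH₃SO₃H (MsOH)) ≈ -1.9 — resonance-delocalised alkanesulfonate
benzoate (PhCOO⁻): pKₐ(C₆H₅COOH) ≈ 4.2 — aryl carboxylate
p-nitrophenoxide (p-O₂N–C₆H₄–O⁻): pKₐ(p-nitrophenol) ≈ 7.2 — nitro group delocalises the charge; the classic chromogenic LG
methoxide (CH₃O⁻): pKₐ(CH₃OH) ≈ 15.5 — strong base; alkoxides do not leave unassisted
amide anion (NH₂⁻): pKₐ(NH₃) ≈ 38 — extremely strong base; never a leaving group
Listed from poorest to best leaving group as asked.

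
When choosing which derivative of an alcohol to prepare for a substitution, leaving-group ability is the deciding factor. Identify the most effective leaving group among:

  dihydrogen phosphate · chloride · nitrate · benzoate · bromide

Rank by basicity of the departing species: weakest base leaves most easily.
bromide: pKₐ(HBr) ≈ -9
chloride: pKₐ(HCl) ≈ -7
nitrate: pKₐ(HNO₃) ≈ -1.3
dihydrogen phosphate: pKₐ(H₃PO₄) ≈ 2.1
benzoate: pKₐ(C₆H₅COOH) ≈ 4.2

bromide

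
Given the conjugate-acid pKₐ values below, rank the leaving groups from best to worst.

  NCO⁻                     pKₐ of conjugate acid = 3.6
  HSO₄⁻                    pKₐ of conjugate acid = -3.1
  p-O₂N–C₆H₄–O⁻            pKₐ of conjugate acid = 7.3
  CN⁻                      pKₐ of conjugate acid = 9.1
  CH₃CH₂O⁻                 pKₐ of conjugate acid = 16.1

HSO₄⁻ > NCO⁻ > p-O₂N–C₆H₄–O⁻ > CN⁻ > CH₃CH₂O⁻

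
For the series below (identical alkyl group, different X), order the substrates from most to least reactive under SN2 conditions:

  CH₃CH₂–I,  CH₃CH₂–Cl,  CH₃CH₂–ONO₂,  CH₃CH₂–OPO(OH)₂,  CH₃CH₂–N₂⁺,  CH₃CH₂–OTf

CH₃CH₂–N₂⁺ > CH₃CH₂–OTf > CH₃CH₂–I > CH₃CH₂–Cl > CH₃CH₂–ONO₂ > CH₃CH₂–OPO(OH)₂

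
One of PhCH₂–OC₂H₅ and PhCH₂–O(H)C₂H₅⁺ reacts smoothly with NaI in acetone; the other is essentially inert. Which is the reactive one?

PhCH₂–O(H)C₂H₅⁺

From PhCH₂–OC₂H₅ the departing group would be CH₃CH₂O⁻ (pKₐ(CH₃CH₂OH) ≈ 16). Strong base; alkoxides do not leave unassisted.
From PhCH₂–O(H)C₂H₅⁺ the leaving group is R'OH (pKₐ(R'OH₂⁺) ≈ -2.4). Neutral; leaves from a protonated ether (an oxonium ion, R–O(H)R'⁺).
(In practice PhCH₂–O(H)C₂H₅⁺ is made from PhCH₂–OC₂H₅ by protonation with concentrated HBr, allowing neutral ethanol, rather than ethoxide, to depart.)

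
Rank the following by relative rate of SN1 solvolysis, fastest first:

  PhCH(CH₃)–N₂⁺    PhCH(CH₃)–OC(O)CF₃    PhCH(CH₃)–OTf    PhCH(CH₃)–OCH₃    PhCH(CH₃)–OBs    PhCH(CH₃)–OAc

The skeletons are identical, so relative rate is governed entirely by leaving-group ability.
Rank by basicity of the departing species: weakest base leaves most easily.
PhCH(CH₃)–N₂⁺ loses N₂: no meaningful conjugate acid; N₂ departs as an exceptionally stable neutral molecule
PhCH(CH₃)–OTf loses OTf⁻: pKₐ(CF₃SO₃H (triflic acid)) ≈ -14
PhCH(CH₃)–OBs loses OBs⁻: pKₐ(p-BrC₆H₄SO₃H) ≈ -2.8
PhCH(CH₃)–OC(O)CF₃ loses CF₃COO⁻: pKₐ(CF₃COOH) ≈ 0.2
PhCH(CH₃)–OAc loses AcO⁻: pKₐ(CH₃COOH) ≈ 4.8
PhCH(CH₃)–OCH₃ loses CH₃O⁻: pKₐ(CH₃OH) ≈ 15.5

PhCH(CH₃)–N₂⁺ > PhCH(CH₃)–OTf > PhCH(CH₃)–OBs > PhCH(CH₃)–OC(O)CF₃ > PhCH(CH₃)–OAc > PhCH(CH₃)–OCH₃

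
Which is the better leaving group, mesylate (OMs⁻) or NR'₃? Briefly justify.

mesylate (OMs⁻) is the better leaving group.
pKₐ(CH₃SO₃H (MsOH)) ≈ -1.9 versus pKₐ(R'₃NH⁺) ≈ 10.7: mesylate (OMs⁻) is the much weaker base.
Resonance-delocalised alkanesulfonate.

mesylate (OMs⁻)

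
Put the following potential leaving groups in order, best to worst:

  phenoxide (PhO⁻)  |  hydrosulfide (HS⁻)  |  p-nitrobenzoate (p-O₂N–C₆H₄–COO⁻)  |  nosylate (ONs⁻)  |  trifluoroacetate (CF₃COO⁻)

The more stable X⁻ (or X) is on its own — i.e. the weaker a base it is — the better a leaving group it makes.
nosylate (ONs⁻): pKₐ(p-O₂NC₆H₄SO₃H) ≈ -3.5 — p-nitro group further stabilises the sulfonate
trifluoroacetate (CF₃COO⁻): pKₐ(CF₃COOH) ≈ 0.2 — strongly electron-withdrawing CF₃ stabilises the carboxylate
p-nitrobenzoate (p-O₂N–C₆H₄–COO⁻): pKₐ(p-nitrobenzoic acid) ≈ 3.4
hydrosulfide (HS⁻): pKₐ(H₂S) ≈ 7 — larger and more polarisable than the oxygen analogue
phenoxide (PhO⁻): pKₐ(C₆H₅OH (phenol)) ≈ 10 — resonance into the ring helps, but still a poor LG

nosylate (ONs⁻) > trifluoroacetate (CF₃COO⁻) > p-nitrobenzoate (p-O₂N–C₆H₄–COO⁻) > hydrosulfide (HS⁻) > phenoxide (PhO⁻)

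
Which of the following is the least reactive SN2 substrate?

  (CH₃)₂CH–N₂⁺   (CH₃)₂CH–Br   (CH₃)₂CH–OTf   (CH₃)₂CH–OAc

(CH₃)₂CH–OAc

The skeletons are identical, so relative rate is governed entirely by leaving-group ability.
Leaving-group ability tracks the stability of the departed species; conjugate-acid pKₐ is the usual yardstick (lower pKₐ → better LG).
(CH₃)₂CH–N₂⁺ loses N₂: no meaningful conjugate acid; N₂ departs as an exceptionally stable neutral molecule
(CH₃)₂CH–OTf loses OTf⁻: pKₐ(CF₃SO₃H (triflic acid)) ≈ -14
(CH₃)₂CH–Br loses Br⁻: pKₐ(HBr) ≈ -9
(CH₃)₂CH–OAc loses AcO⁻: pKₐ(CH₃COOH) ≈ 4.8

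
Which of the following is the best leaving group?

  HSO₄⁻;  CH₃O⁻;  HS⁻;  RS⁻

HSO₄⁻: pKₐ(H₂SO₄) ≈ -3
HS⁻: pKₐ(H₂S) ≈ 7
RS⁻: pKₐ(RSH (a thiol)) ≈ 10.5
CH₃O⁻: pKₐ(CH₃OH) ≈ 15.5

HSO₄⁻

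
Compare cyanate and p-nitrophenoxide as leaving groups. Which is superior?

cyanate is the better leaving group.
pKₐ(HOCN) ≈ 3.5 versus pKₐ(p-nitrophenol) ≈ 7.2: cyanate is the much weaker base.
Resonance between N and O.

cyanate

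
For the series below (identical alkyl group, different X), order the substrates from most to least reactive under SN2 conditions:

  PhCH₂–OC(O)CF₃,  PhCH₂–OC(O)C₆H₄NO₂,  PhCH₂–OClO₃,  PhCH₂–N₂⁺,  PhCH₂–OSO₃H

PhCH₂–N₂⁺ > PhCH₂–OClO₃ > PhCH₂–OSO₃H > PhCH₂–OC(O)CF₃ > PhCH₂–OC(O)C₆H₄NO₂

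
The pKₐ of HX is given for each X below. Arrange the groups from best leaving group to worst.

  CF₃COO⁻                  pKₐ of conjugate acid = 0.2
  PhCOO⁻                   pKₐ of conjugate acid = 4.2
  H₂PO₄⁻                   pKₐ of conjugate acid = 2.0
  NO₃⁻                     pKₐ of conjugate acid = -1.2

NO₃⁻ > CF₃COO⁻ > H₂PO₄⁻ > PhCOO⁻

Lower conjugate-acid pKₐ ⇒ weaker base ⇒ better leaving group.
Sorting by the given values: NO₃⁻ (-1.2), CF₃COO⁻ (0.2), H₂PO₄⁻ (2.0), PhCOO⁻ (4.2).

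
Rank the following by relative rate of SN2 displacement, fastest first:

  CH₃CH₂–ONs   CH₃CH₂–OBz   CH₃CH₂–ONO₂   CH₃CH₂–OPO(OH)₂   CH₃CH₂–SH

CH₃CH₂–ONs > CH₃CH₂–ONO₂ > CH₃CH₂–OPO(OH)₂ > CH₃CH₂–OBz > CH₃CH₂–SH

Same R in every case — rank the leaving groups.
The more stable X⁻ (or X) is on its own — i.e. the weaker a base it is — the better a leaving group it makes.
CH₃CH₂–ONs loses ONs⁻: pKₐ(p-O₂NC₆H₄SO₃H) ≈ -3.5
CH₃CH₂–ONO₂ loses NO₃⁻: pKₐ(HNO₃) ≈ -1.3
CH₃CH₂–OPO(OH)₂ loses H₂PO₄⁻: pKₐ(H₃PO₄) ≈ 2.1
CH₃CH₂–OBz loses PhCOO⁻: pKₐ(C₆H₅COOH) ≈ 4.2
CH₃CH₂–SH loses HS⁻: pKₐ(H₂S) ≈ 7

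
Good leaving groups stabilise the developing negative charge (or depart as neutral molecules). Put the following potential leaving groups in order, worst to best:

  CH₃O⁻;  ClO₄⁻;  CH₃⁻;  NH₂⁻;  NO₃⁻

CH₃⁻ < NH₂⁻ < CH₃O⁻ < NO₃⁻ < ClO₄⁻

Rank by basicity of the departing species: weakest base leaves most easily.
ClO₄⁻: pKₐ(HClO₄) ≈ -10
NO₃⁻: pKₐ(HNO₃) ≈ -1.3
CH₃O⁻: pKₐ(CH₃OH) ≈ 15.5
NH₂⁻: pKₐ(NH₃) ≈ 38
CH₃⁻: pKₐ(CH₄) ≈ 48
The question asks for worst first, so the sequence is read in increasing leaving-group ability.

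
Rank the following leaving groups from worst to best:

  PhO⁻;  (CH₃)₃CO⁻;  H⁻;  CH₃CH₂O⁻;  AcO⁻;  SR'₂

The more stable X⁻ (or X) is on its own — i.e. the weaker a base it is — the better a leaving group it makes.
SR'₂: pKₐ(R'₂SH⁺) ≈ -7 — neutral; leaves from a sulfonium salt (R–SR'₂⁺)
AcO⁻: pKₐ(CH₃COOH) ≈ 4.8
PhO⁻: pKₐ(C₆H₅OH (phenol)) ≈ 10
CH₃CH₂O⁻: pKₐ(CH₃CH₂OH) ≈ 16 — strong base; alkoxides do not leave unassisted
(CH₃)₃CO⁻: pKₐ(t-BuOH) ≈ 18 — bulky, strongly basic alkoxide
H⁻: pKₐ(H₂) ≈ 36 — extremely strong base; leaves only in special hydride-transfer contexts
Listed from poorest to best leaving group as asked.

H⁻ < (CH₃)₃CO⁻ < CH₃CH₂O⁻ < PhO⁻ < AcO⁻ < SR'₂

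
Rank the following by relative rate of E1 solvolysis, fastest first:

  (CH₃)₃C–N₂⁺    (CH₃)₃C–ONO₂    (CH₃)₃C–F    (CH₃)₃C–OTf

(CH₃)₃C–N₂⁺ > (CH₃)₃C–OTf > (CH₃)₃C–ONO₂ > (CH₃)₃C–F

Identical carbon frameworks mean the comparison reduces to leaving-group quality.
The more stable X⁻ (or X) is on its own — i.e. the weaker a base it is — the better a leaving group it makes.
(CH₃)₃C–N₂⁺ loses N₂: no meaningful conjugate acid; N₂ departs as an exceptionally stable neutral molecule
(CH₃)₃C–OTf loses OTf⁻: pKₐ(CF₃SO₃H (triflic acid)) ≈ -14
(CH₃)₃C–ONO₂ loses NO₃⁻: pKₐ(HNO₃) ≈ -1.3
(CH₃)₃C–F loses F⁻: pKₐ(HF) ≈ 3.2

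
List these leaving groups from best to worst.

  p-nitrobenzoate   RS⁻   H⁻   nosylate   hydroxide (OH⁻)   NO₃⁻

nosylate > NO₃⁻ > p-nitrobenzoate > RS⁻ > hydroxide (OH⁻) > H⁻

Rank by basicity of the departing species: weakest base leaves most easily.
nosylate: pKₐ(p-O₂NC₆H₄SO₃H) ≈ -3.5
NO₃⁻: pKₐ(HNO₃) ≈ -1.3
p-nitrobenzoate: pKₐ(p-nitrobenzoic acid) ≈ 3.4
RS⁻: pKₐ(RSH (a thiol)) ≈ 10.5
hydroxide (OH⁻): pKₐ(H₂O) ≈ 15.7
H⁻: pKₐ(H₂) ≈ 36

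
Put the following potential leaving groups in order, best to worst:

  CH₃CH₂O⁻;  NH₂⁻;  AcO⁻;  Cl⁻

Cl⁻: pKₐ(HCl) ≈ -7 — moderately weak base
AcO⁻: pKₐ(CH₃COOH) ≈ 4.8
CH₃CH₂O⁻: pKₐ(CH₃CH₂OH) ≈ 16 — strong base; alkoxides do not leave unassisted
NH₂⁻: pKₐ(NH₃) ≈ 38 — extremely strong base; never a leaving group

Cl⁻ > AcO⁻ > CH₃CH₂O⁻ > NH₂⁻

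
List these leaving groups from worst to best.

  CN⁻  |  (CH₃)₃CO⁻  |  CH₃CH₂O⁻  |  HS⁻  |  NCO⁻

(CH₃)₃CO⁻ < CH₃CH₂O⁻ < CN⁻ < HS⁻ < NCO⁻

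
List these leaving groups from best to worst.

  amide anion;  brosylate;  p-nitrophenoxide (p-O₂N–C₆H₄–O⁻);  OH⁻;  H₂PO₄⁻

The more stable X⁻ (or X) is on its own — i.e. the weaker a base it is — the better a leaving group it makes.
brosylate: pKₐ(p-BrC₆H₄SO₃H) ≈ -2.8
H₂PO₄⁻: pKₐ(H₃PO₄) ≈ 2.1
p-nitrophenoxide (p-O₂N–C₆H₄–O⁻): pKₐ(p-nitrophenol) ≈ 7.2
OH⁻: pKₐ(H₂O) ≈ 15.7
amide anion: pKₐ(NH₃) ≈ 38

brosylate > H₂PO₄⁻ > p-nitrophenoxide (p-O₂N–C₆H₄–O⁻) > OH⁻ > amide anion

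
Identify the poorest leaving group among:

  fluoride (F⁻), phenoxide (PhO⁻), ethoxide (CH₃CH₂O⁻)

ethoxide (CH₃CH₂O⁻)

fluoride (F⁻): pKₐ(HF) ≈ 3.2
phenoxide (PhO⁻): pKₐ(C₆H₅OH (phenol)) ≈ 10
ethoxide (CH₃CH₂O⁻): pKₐ(CH₃CH₂OH) ≈ 16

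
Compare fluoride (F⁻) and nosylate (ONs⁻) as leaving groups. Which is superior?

nosylate (ONs⁻)

nosylate (ONs⁻) is the better leaving group.
pKₐ(p-O₂NC₆H₄SO₃H) ≈ -3.5 versus pKₐ(HF) ≈ 3.2: nosylate (ONs⁻) is the much weaker base.
P-nitro group further stabilises the sulfonate.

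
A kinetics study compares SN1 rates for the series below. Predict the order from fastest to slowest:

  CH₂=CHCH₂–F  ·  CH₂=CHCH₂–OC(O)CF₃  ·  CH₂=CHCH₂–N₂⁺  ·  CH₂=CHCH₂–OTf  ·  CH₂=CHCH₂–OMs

CH₂=CHCH₂–N₂⁺ > CH₂=CHCH₂–OTf > CH₂=CHCH₂–OMs > CH₂=CHCH₂–OC(O)CF₃ > CH₂=CHCH₂–F

Same R in every case — rank the leaving groups.
The more stable X⁻ (or X) is on its own — i.e. the weaker a base it is — the better a leaving group it makes.
CH₂=CHCH₂–N₂⁺ loses N₂: no meaningful conjugate acid; N₂ departs as an exceptionally stable neutral molecule
CH₂=CHCH₂–OTf loses OTf⁻: pKₐ(CF₃SO₃H (triflic acid)) ≈ -14
CH₂=CHCH₂–OMs loses OMs⁻: pKₐ(CH₃SO₃H (MsOH)) ≈ -1.9
CH₂=CHCH₂–OC(O)CF₃ loses CF₃COO⁻: pKₐ(CF₃COOH) ≈ 0.2
CH₂=CHCH₂–F loses F⁻: pKₐ(HF) ≈ 3.2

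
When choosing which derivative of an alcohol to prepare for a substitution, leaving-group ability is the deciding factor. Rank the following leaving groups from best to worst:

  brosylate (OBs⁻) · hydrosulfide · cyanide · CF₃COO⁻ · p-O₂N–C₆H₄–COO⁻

brosylate (OBs⁻) > CF₃COO⁻ > p-O₂N–C₆H₄–COO⁻ > hydrosulfide > cyanide

brosylate (OBs⁻): pKₐ(p-BrC₆H₄SO₃H) ≈ -2.8
CF₃COO⁻: pKₐ(CF₃COOH) ≈ 0.2 — strongly electron-withdrawing CF₃ stabilises the carboxylate
p-O₂N–C₆H₄–COO⁻: pKₐ(p-nitrobenzoic acid) ≈ 3.4 — electron-withdrawing nitro group stabilises the carboxylate
hydrosulfide: pKₐ(H₂S) ≈ 7
cyanide: pKₐ(HCN) ≈ 9.2 — sp carbon stabilises the charge somewhat, but still a poor LG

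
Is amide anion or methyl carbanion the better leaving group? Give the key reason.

amide anion is the better leaving group.
pKₐ(NH₃) ≈ 38 versus pKₐ(CH₄) ≈ 48: amide anion is the much weaker base.
Extremely strong base; never a leaving group.

amide anion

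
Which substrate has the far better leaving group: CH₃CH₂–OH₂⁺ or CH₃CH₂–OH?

CH₃CH₂–OH₂⁺

From CH₃CH₂–OH the departing group would be OH⁻ (pKₐ(H₂O) ≈ 15.7). Strong base; essentially never leaves without prior activation.
From CH₃CH₂–OH₂⁺ the leaving group is H₂O (pKₐ(H₃O⁺) ≈ -1.7). Neutral; leaves from a protonated alcohol (R–OH₂⁺).
(In practice CH₃CH₂–OH₂⁺ is made from CH₃CH₂–OH by protonation with strong acid, converting the leaving group from hydroxide to neutral water.)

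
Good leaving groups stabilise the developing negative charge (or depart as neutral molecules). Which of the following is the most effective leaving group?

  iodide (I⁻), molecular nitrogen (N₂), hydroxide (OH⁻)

The more stable X⁻ (or X) is on its own — i.e. the weaker a base it is — the better a leaving group it makes.
molecular nitrogen (N₂): no meaningful conjugate acid; N₂ departs as an exceptionally stable neutral molecule
iodide (I⁻): pKₐ(HI) ≈ -10
hydroxide (OH⁻): pKₐ(H₂O) ≈ 15.7

molecular nitrogen (N₂)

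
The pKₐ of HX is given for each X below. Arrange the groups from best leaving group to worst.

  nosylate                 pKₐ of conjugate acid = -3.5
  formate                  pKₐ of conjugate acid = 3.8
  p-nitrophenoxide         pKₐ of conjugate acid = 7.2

nosylate > formate > p-nitrophenoxide

Lower conjugate-acid pKₐ ⇒ weaker base ⇒ better leaving group.
Sorting by the given values: nosylate (-3.5), formate (3.8), p-nitrophenoxide (7.2).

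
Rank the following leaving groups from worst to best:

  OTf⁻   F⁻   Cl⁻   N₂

F⁻ < Cl⁻ < OTf⁻ < N₂

N₂: no meaningful conjugate acid; N₂ departs as an exceptionally stable neutral molecule
OTf⁻: pKₐ(CF₃SO₃H (triflic acid)) ≈ -14 — charge spread over three oxygens and a CF₃ group; the premier leaving group in synthesis
Cl⁻: pKₐ(HCl) ≈ -7
F⁻: pKₐ(HF) ≈ 3.2 — small and strongly basic; the poor halide leaving group
The question asks for worst first, so the sequence is read in increasing leaving-group ability.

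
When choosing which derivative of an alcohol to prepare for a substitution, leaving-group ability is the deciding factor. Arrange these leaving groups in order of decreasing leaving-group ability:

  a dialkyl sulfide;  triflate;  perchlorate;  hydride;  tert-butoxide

The more stable X⁻ (or X) is on its own — i.e. the weaker a base it is — the better a leaving group it makes.
triflate: pKₐ(CF₃SO₃H (triflic acid)) ≈ -14
perchlorate: pKₐ(HClO₄) ≈ -10
a dialkyl sulfide: pKₐ(R'₂SH⁺) ≈ -7
tert-butoxide: pKₐ(t-BuOH) ≈ 18
hydride: pKₐ(H₂) ≈ 36

triflate > perchlorate > a dialkyl sulfide > tert-butoxide > hydride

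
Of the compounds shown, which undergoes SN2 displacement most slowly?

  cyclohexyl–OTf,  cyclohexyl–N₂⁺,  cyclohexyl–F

Same R in every case — rank the leaving groups.
The more stable X⁻ (or X) is on its own — i.e. the weaker a base it is — the better a leaving group it makes.
cyclohexyl–N₂⁺ loses N₂: no meaningful conjugate acid; N₂ departs as an exceptionally stable neutral molecule
cyclohexyl–OTf loses OTf⁻: pKₐ(CF₃SO₃H (triflic acid)) ≈ -14
cyclohexyl–F loses F⁻: pKₐ(HF) ≈ 3.2

cyclohexyl–F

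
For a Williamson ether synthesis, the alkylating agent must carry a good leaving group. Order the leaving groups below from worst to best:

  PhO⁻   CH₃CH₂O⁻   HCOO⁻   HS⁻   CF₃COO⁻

CH₃CH₂O⁻ < PhO⁻ < HS⁻ < HCOO⁻ < CF₃COO⁻

Leaving-group ability tracks the stability of the departed species; conjugate-acid pKₐ is the usual yardstick (lower pKₐ → better LG).
CF₃COO⁻: pKₐ(CF₃COOH) ≈ 0.2
HCOO⁻: pKₐ(HCOOH) ≈ 3.8
HS⁻: pKₐ(H₂S) ≈ 7
PhO⁻: pKₐ(C₆H₅OH (phenol)) ≈ 10
CH₃CH₂O⁻: pKₐ(CH₃CH₂OH) ≈ 16
The question asks for worst first, so the sequence is read in increasing leaving-group ability.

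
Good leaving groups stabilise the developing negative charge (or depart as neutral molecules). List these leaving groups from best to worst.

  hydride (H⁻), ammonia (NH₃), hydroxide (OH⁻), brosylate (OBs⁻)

Leaving-group ability tracks the stability of the departed species; conjugate-acid pKₐ is the usual yardstick (lower pKₐ → better LG).
brosylate (OBs⁻): pKₐ(p-BrC₆H₄SO₃H) ≈ -2.8 — arenesulfonate with a p-bromo substituent
ammonia (NH₃): pKₐ(NH₄⁺) ≈ 9.2
hydroxide (OH⁻): pKₐ(H₂O) ≈ 15.7 — strong base; essentially never leaves without prior activation
hydride (H⁻): pKₐ(H₂) ≈ 36

brosylate (OBs⁻) > ammonia (NH₃) > hydroxide (OH⁻) > hydride (H⁻)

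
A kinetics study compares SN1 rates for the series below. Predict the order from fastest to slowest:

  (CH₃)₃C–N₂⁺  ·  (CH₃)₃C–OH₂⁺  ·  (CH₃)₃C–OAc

Identical carbon frameworks mean the comparison reduces to leaving-group quality.
A good leaving group is a weak base: the lower the pKₐ of its conjugate acid, the more readily it departs.
(CH₃)₃C–N₂⁺ loses N₂: no meaningful conjugate acid; N₂ departs as an exceptionally stable neutral molecule
(CH₃)₃C–OH₂⁺ loses H₂O: pKₐ(H₃O⁺) ≈ -1.7
(CH₃)₃C–OAc loses AcO⁻: pKₐ(CH₃COOH) ≈ 4.8

(CH₃)₃C–N₂⁺ > (CH₃)₃C–OH₂⁺ > (CH₃)₃C–OAc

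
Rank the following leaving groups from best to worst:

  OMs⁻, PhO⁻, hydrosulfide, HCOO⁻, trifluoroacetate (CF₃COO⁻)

OMs⁻ > trifluoroacetate (CF₃COO⁻) > HCOO⁻ > hydrosulfide > PhO⁻

A good leaving group is a weak base: the lower the pKₐ of its conjugate acid, the more readily it departs.
OMs⁻: pKₐ(CH₃SO₃H (MsOH)) ≈ -1.9
trifluoroacetate (CF₃COO⁻): pKₐ(CF₃COOH) ≈ 0.2
HCOO⁻: pKₐ(HCOOH) ≈ 3.8 — resonance-stabilised carboxylate
hydrosulfide: pKₐ(H₂S) ≈ 7
PhO⁻: pKₐ(C₆H₅OH (phenol)) ≈ 10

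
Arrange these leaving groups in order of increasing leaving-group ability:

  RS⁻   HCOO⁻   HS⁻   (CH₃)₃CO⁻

(CH₃)₃CO⁻ < RS⁻ < HS⁻ < HCOO⁻

Leaving-group ability tracks the stability of the departed species; conjugate-acid pKₐ is the usual yardstick (lower pKₐ → better LG).
HCOO⁻: pKₐ(HCOOH) ≈ 3.8
HS⁻: pKₐ(H₂S) ≈ 7
RS⁻: pKₐ(RSH (a thiol)) ≈ 10.5
(CH₃)₃CO⁻: pKₐ(t-BuOH) ≈ 18
Reversing gives the worst-to-best order requested.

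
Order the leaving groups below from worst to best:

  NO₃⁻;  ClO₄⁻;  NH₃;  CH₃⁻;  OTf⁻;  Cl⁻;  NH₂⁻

CH₃⁻ < NH₂⁻ < NH₃ < NO₃⁻ < Cl⁻ < ClO₄⁻ < OTf⁻

Leaving-group ability tracks the stability of the departed species; conjugate-acid pKₐ is the usual yardstick (lower pKₐ → better LG).
OTf⁻: pKₐ(CF₃SO₃H (triflic acid)) ≈ -14 — charge spread over three oxygens and a CF₃ group; the premier leaving group in synthesis
ClO₄⁻: pKₐ(HClO₄) ≈ -10 — extremely weak base; rarely used for safety reasons
Cl⁻: pKₐ(HCl) ≈ -7 — moderately weak base
NO₃⁻: pKₐ(HNO₃) ≈ -1.3 — resonance-delocalised over three oxygens
NH₃: pKₐ(NH₄⁺) ≈ 9.2 — neutral but moderately basic; leaves from R–NH₃⁺
NH₂⁻: pKₐ(NH₃) ≈ 38
CH₃⁻: pKₐ(CH₄) ≈ 48 — unstabilised carbanion; the worst conceivable leaving group
The question asks for worst first, so the sequence is read in increasing leaving-group ability.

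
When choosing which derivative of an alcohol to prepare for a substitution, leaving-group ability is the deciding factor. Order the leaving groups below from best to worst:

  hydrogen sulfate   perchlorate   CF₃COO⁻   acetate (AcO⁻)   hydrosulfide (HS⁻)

A good leaving group is a weak base: the lower the pKₐ of its conjugate acid, the more readily it departs.
perchlorate: pKₐ(HClO₄) ≈ -10 — extremely weak base; rarely used for safety reasons
hydrogen sulfate: pKₐ(H₂SO₄) ≈ -3 — conjugate base of a strong mineral acid
CF₃COO⁻: pKₐ(CF₃COOH) ≈ 0.2 — strongly electron-withdrawing CF₃ stabilises the carboxylate
acetate (AcO⁻): pKₐ(CH₃COOH) ≈ 4.8 — resonance-stabilised but still a weak base
hydrosulfide (HS⁻): pKₐ(H₂S) ≈ 7 — larger and more polarisable than the oxygen analogue

perchlorate > hydrogen sulfate > CF₃COO⁻ > acetate (AcO⁻) > hydrosulfide (HS⁻)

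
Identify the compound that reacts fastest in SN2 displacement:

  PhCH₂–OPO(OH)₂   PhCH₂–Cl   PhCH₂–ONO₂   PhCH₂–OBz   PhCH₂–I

PhCH₂–I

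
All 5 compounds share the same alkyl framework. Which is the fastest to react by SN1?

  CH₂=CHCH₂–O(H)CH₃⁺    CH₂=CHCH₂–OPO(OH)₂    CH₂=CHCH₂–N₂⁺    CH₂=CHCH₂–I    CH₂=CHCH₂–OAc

Identical carbon frameworks mean the comparison reduces to leaving-group quality.
The more stable X⁻ (or X) is on its own — i.e. the weaker a base it is — the better a leaving group it makes.
CH₂=CHCH₂–N₂⁺ loses N₂: no meaningful conjugate acid; N₂ departs as an exceptionally stable neutral molecule
CH₂=CHCH₂–I loses I⁻: pKₐ(HI) ≈ -10
CH₂=CHCH₂–O(H)CH₃⁺ loses R'OH: pKₐ(R'OH₂⁺) ≈ -2.4
CH₂=CHCH₂–OPO(OH)₂ loses H₂PO₄⁻: pKₐ(H₃PO₄) ≈ 2.1
CH₂=CHCH₂–OAc loses AcO⁻: pKₐ(CH₃COOH) ≈ 4.8

CH₂=CHCH₂–N₂⁺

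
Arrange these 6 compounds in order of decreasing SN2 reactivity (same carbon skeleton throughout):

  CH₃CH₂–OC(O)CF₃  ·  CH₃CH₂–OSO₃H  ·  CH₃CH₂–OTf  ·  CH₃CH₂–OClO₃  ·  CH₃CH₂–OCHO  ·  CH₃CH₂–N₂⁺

CH₃CH₂–N₂⁺ > CH₃CH₂–OTf > CH₃CH₂–OClO₃ > CH₃CH₂–OSO₃H > CH₃CH₂–OC(O)CF₃ > CH₃CH₂–OCHO

Same R in every case — rank the leaving groups.
Rank by basicity of the departing species: weakest base leaves most easily.
CH₃CH₂–N₂⁺ loses N₂: no meaningful conjugate acid; N₂ departs as an exceptionally stable neutral molecule
CH₃CH₂–OTf loses OTf⁻: pKₐ(CF₃SO₃H (triflic acid)) ≈ -14
CH₃CH₂–OClO₃ loses ClO₄⁻: pKₐ(HClO₄) ≈ -10
CH₃CH₂–OSO₃H loses HSO₄⁻: pKₐ(H₂SO₄) ≈ -3
CH₃CH₂–OC(O)CF₃ loses CF₃COO⁻: pKₐ(CF₃COOH) ≈ 0.2
CH₃CH₂–OCHO loses HCOO⁻: pKₐ(HCOOH) ≈ 3.8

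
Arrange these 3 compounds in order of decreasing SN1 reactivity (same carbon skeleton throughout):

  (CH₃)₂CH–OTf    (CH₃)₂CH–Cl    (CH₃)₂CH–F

(CH₃)₂CH–OTf > (CH₃)₂CH–Cl > (CH₃)₂CH–F

With the same alkyl group throughout, only the leaving group differentiates the rates.
Leaving-group ability tracks the stability of the departed species; conjugate-acid pKₐ is the usual yardstick (lower pKₐ → better LG).
(CH₃)₂CH–OTf loses OTf⁻: pKₐ(CF₃SO₃H (triflic acid)) ≈ -14
(CH₃)₂CH–Cl loses Cl⁻: pKₐ(HCl) ≈ -7
(CH₃)₂CH–F loses F⁻: pKₐ(HF) ≈ 3.2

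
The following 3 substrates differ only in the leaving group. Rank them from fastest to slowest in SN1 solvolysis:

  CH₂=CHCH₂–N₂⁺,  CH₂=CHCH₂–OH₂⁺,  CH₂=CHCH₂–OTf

CH₂=CHCH₂–N₂⁺ > CH₂=CHCH₂–OTf > CH₂=CHCH₂–OH₂⁺

Identical carbon frameworks mean the comparison reduces to leaving-group quality.
The more stable X⁻ (or X) is on its own — i.e. the weaker a base it is — the better a leaving group it makes.
CH₂=CHCH₂–N₂⁺ loses N₂: no meaningful conjugate acid; N₂ departs as an exceptionally stable neutral molecule
CH₂=CHCH₂–OTf loses OTf⁻: pKₐ(CF₃SO₃H (triflic acid)) ≈ -14
CH₂=CHCH₂–OH₂⁺ loses H₂O: pKₐ(H₃O⁺) ≈ -1.7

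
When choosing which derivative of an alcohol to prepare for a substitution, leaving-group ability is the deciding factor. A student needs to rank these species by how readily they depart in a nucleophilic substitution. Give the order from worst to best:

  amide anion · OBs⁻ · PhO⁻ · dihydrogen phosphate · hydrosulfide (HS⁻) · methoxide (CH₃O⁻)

amide anion < methoxide (CH₃O⁻) < PhO⁻ < hydrosulfide (HS⁻) < dihydrogen phosphate < OBs⁻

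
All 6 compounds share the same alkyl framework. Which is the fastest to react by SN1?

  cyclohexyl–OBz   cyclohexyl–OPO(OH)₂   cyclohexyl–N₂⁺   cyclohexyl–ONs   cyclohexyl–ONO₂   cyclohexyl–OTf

cyclohexyl–N₂⁺

With the same alkyl group throughout, only the leaving group differentiates the rates.
The more stable X⁻ (or X) is on its own — i.e. the weaker a base it is — the better a leaving group it makes.
cyclohexyl–N₂⁺ loses N₂: no meaningful conjugate acid; N₂ departs as an exceptionally stable neutral molecule
cyclohexyl–OTf loses OTf⁻: pKₐ(CF₃SO₃H (triflic acid)) ≈ -14
cyclohexyl–ONs loses ONs⁻: pKₐ(p-O₂NC₆H₄SO₃H) ≈ -3.5
cyclohexyl–ONO₂ loses NO₃⁻: pKₐ(HNO₃) ≈ -1.3
cyclohexyl–OPO(OH)₂ loses H₂PO₄⁻: pKₐ(H₃PO₄) ≈ 2.1
cyclohexyl–OBz loses PhCOO⁻: pKₐ(C₆H₅COOH) ≈ 4.2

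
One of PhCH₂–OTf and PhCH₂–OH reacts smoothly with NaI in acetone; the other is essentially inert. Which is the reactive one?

From PhCH₂–OH the departing group would be OH⁻ (pKₐ(H₂O) ≈ 15.7). Strong base; essentially never leaves without prior activation.
From PhCH₂–OTf the leaving group is OTf⁻ (pKₐ(CF₃SO₃H (triflic acid)) ≈ -14). Charge spread over three oxygens and a CF₃ group; the premier leaving group in synthesis.
(In practice PhCH₂–OTf is made from PhCH₂–OH by treatment with Tf₂O / 2,6-lutidine, converting the hydroxyl into a triflate.)

PhCH₂–OTf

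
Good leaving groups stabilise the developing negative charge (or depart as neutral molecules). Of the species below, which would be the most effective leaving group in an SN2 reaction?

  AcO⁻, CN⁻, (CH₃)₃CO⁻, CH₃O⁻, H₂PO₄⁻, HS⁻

A good leaving group is a weak base: the lower the pKₐ of its conjugate acid, the more readily it departs.
H₂PO₄⁻: pKₐ(H₃PO₄) ≈ 2.1
AcO⁻: pKₐ(CH₃COOH) ≈ 4.8
HS⁻: pKₐ(H₂S) ≈ 7
CN⁻: pKₐ(HCN) ≈ 9.2
CH₃O⁻: pKₐ(CH₃OH) ≈ 15.5
(CH₃)₃CO⁻: pKₐ(t-BuOH) ≈ 18

H₂PO₄⁻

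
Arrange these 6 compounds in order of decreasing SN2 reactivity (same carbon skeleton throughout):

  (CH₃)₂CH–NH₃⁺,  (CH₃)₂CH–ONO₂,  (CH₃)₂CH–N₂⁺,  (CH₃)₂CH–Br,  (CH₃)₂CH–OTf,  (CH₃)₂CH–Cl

(CH₃)₂CH–N₂⁺ > (CH₃)₂CH–OTf > (CH₃)₂CH–Br > (CH₃)₂CH–Cl > (CH₃)₂CH–ONO₂ > (CH₃)₂CH–NH₃⁺

Same R in every case — rank the leaving groups.
The more stable X⁻ (or X) is on its own — i.e. the weaker a base it is — the better a leaving group it makes.
(CH₃)₂CH–N₂⁺ loses N₂: no meaningful conjugate acid; N₂ departs as an exceptionally stable neutral molecule
(CH₃)₂CH–OTf loses OTf⁻: pKₐ(CF₃SO₃H (triflic acid)) ≈ -14
(CH₃)₂CH–Br loses Br⁻: pKₐ(HBr) ≈ -9
(CH₃)₂CH–Cl loses Cl⁻: pKₐ(HCl) ≈ -7
(CH₃)₂CH–ONO₂ loses NO₃⁻: pKₐ(HNO₃) ≈ -1.3
(CH₃)₂CH–NH₃⁺ loses NH₃: pKₐ(NH₄⁺) ≈ 9.2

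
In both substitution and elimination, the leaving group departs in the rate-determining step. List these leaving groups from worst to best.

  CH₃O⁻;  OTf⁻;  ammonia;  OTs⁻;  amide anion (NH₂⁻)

OTf⁻: pKₐ(CF₃SO₃H (triflic acid)) ≈ -14
OTs⁻: pKₐ(p-CH₃C₆H₄SO₃H (TsOH)) ≈ -2.8
ammonia: pKₐ(NH₄⁺) ≈ 9.2
CH₃O⁻: pKₐ(CH₃OH) ≈ 15.5
amide anion (NH₂⁻): pKₐ(NH₃) ≈ 38
The question asks for worst first, so the sequence is read in increasing leaving-group ability.

amide anion (NH₂⁻) < CH₃O⁻ < ammonia < OTs⁻ < OTf⁻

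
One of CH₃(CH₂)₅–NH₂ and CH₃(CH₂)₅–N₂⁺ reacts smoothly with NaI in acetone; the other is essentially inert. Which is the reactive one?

From CH₃(CH₂)₅–NH₂ the departing group would be NH₂⁻ (pKₐ(NH₃) ≈ 38). Extremely strong base; never a leaving group.
From CH₃(CH₂)₅–N₂⁺ the leaving group is N₂ (no meaningful conjugate acid; N₂ departs as an exceptionally stable neutral molecule).
(In practice CH₃(CH₂)₅–N₂⁺ is made from CH₃(CH₂)₅–NH₂ by diazotisation (NaNO₂ / HCl, 0 °C), generating a diazonium salt that expels N₂.)

CH₃(CH₂)₅–N₂⁺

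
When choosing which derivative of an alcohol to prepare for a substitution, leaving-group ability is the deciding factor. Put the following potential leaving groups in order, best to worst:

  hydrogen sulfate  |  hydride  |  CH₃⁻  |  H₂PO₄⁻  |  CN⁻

Leaving-group ability tracks the stability of the departed species; conjugate-acid pKₐ is the usual yardstick (lower pKₐ → better LG).
hydrogen sulfate: pKₐ(H₂SO₄) ≈ -3
H₂PO₄⁻: pKₐ(H₃PO₄) ≈ 2.1
CN⁻: pKₐ(HCN) ≈ 9.2
hydride: pKₐ(H₂) ≈ 36
CH₃⁻: pKₐ(CH₄) ≈ 48

hydrogen sulfate > H₂PO₄⁻ > CN⁻ > hydride > CH₃⁻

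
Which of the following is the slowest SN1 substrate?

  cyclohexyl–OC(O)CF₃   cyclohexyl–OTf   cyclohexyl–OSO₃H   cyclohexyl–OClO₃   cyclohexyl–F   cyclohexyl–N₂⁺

cyclohexyl–F

Same R in every case — rank the leaving groups.
A good leaving group is a weak base: the lower the pKₐ of its conjugate acid, the more readily it departs.
cyclohexyl–N₂⁺ loses N₂: no meaningful conjugate acid; N₂ departs as an exceptionally stable neutral molecule
cyclohexyl–OTf loses OTf⁻: pKₐ(CF₃SO₃H (triflic acid)) ≈ -14
cyclohexyl–OClO₃ loses ClO₄⁻: pKₐ(HClO₄) ≈ -10
cyclohexyl–OSO₃H loses HSO₄⁻: pKₐ(H₂SO₄) ≈ -3
cyclohexyl–OC(O)CF₃ loses CF₃COO⁻: pKₐ(CF₃COOH) ≈ 0.2
cyclohexyl–F loses F⁻: pKₐ(HF) ≈ 3.2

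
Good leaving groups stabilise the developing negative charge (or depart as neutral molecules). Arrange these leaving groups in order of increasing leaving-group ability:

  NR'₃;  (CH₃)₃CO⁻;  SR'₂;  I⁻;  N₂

(CH₃)₃CO⁻ < NR'₃ < SR'₂ < I⁻ < N₂

N₂: no meaningful conjugate acid; N₂ departs as an exceptionally stable neutral molecule
I⁻: pKₐ(HI) ≈ -10
SR'₂: pKₐ(R'₂SH⁺) ≈ -7
NR'₃: pKₐ(R'₃NH⁺) ≈ 10.7
(CH₃)₃CO⁻: pKₐ(t-BuOH) ≈ 18
Listed from poorest to best leaving group as asked.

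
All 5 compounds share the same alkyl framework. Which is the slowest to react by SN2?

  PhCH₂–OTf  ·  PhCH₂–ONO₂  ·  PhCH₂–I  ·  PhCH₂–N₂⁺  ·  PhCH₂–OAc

With the same alkyl group throughout, only the leaving group differentiates the rates.
The more stable X⁻ (or X) is on its own — i.e. the weaker a base it is — the better a leaving group it makes.
PhCH₂–N₂⁺ loses N₂: no meaningful conjugate acid; N₂ departs as an exceptionally stable neutral molecule
PhCH₂–OTf loses OTf⁻: pKₐ(CF₃SO₃H (triflic acid)) ≈ -14
PhCH₂–I loses I⁻: pKₐ(HI) ≈ -10
PhCH₂–ONO₂ loses NO₃⁻: pKₐ(HNO₃) ≈ -1.3
PhCH₂–OAc loses AcO⁻: pKₐ(CH₃COOH) ≈ 4.8

PhCH₂–OAc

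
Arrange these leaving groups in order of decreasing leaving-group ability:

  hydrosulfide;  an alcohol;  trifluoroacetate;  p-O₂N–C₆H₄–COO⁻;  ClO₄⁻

The more stable X⁻ (or X) is on its own — i.e. the weaker a base it is — the better a leaving group it makes.
ClO₄⁻: pKₐ(HClO₄) ≈ -10
an alcohol: pKₐ(R'OH₂⁺) ≈ -2.4
trifluoroacetate: pKₐ(CF₃COOH) ≈ 0.2 — strongly electron-withdrawing CF₃ stabilises the carboxylate
p-O₂N–C₆H₄–COO⁻: pKₐ(p-nitrobenzoic acid) ≈ 3.4 — electron-withdrawing nitro group stabilises the carboxylate
hydrosulfide: pKₐ(H₂S) ≈ 7 — larger and more polarisable than the oxygen analogue

ClO₄⁻ > an alcohol > trifluoroacetate > p-O₂N–C₆H₄–COO⁻ > hydrosulfide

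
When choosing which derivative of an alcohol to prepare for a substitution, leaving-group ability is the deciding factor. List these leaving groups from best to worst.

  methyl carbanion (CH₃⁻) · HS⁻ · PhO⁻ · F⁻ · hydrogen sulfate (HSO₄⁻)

hydrogen sulfate (HSO₄⁻) > F⁻ > HS⁻ > PhO⁻ > methyl carbanion (CH₃⁻)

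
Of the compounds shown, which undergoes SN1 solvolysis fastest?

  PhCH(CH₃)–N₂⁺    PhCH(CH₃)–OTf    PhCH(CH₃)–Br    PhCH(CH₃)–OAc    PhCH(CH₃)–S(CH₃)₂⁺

PhCH(CH₃)–N₂⁺

Same R in every case — rank the leaving groups.
Rank by basicity of the departing species: weakest base leaves most easily.
PhCH(CH₃)–N₂⁺ loses N₂: no meaningful conjugate acid; N₂ departs as an exceptionally stable neutral molecule
PhCH(CH₃)–OTf loses OTf⁻: pKₐ(CF₃SO₃H (triflic acid)) ≈ -14
PhCH(CH₃)–Br loses Br⁻: pKₐ(HBr) ≈ -9
PhCH(CH₃)–S(CH₃)₂⁺ loses SR'₂: pKₐ(R'₂SH⁺) ≈ -7
PhCH(CH₃)–OAc loses AcO⁻: pKₐ(CH₃COOH) ≈ 4.8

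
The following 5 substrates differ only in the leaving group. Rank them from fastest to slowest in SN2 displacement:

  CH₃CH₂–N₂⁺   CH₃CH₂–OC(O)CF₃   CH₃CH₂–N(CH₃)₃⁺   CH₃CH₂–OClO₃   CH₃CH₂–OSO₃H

CH₃CH₂–N₂⁺ > CH₃CH₂–OClO₃ > CH₃CH₂–OSO₃H > CH₃CH₂–OC(O)CF₃ > CH₃CH₂–N(CH₃)₃⁺

Identical carbon frameworks mean the comparison reduces to leaving-group quality.
The more stable X⁻ (or X) is on its own — i.e. the weaker a base it is — the better a leaving group it makes.
CH₃CH₂–N₂⁺ loses N₂: no meaningful conjugate acid; N₂ departs as an exceptionally stable neutral molecule
CH₃CH₂–OClO₃ loses ClO₄⁻: pKₐ(HClO₄) ≈ -10
CH₃CH₂–OSO₃H loses HSO₄⁻: pKₐ(H₂SO₄) ≈ -3
CH₃CH₂–OC(O)CF₃ loses CF₃COO⁻: pKₐ(CF₃COOH) ≈ 0.2
CH₃CH₂–N(CH₃)₃⁺ loses NR'₃: pKₐ(R'₃NH⁺) ≈ 10.7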